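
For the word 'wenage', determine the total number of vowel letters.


Scanning each character of 'wenage':
  Position 1: 'w' -> consonant (running count: 0)
  Position 2: 'e' -> vowel (running count: 1)
  Position 3: 'n' -> consonant (running count: 1)
  Position 4: 'a' -> vowel (running count: 2)
  Position 5: 'g' -> consonant (running count: 2)
  Position 6: 'e' -> vowel (running count: 3)
Total vowels: 3

3


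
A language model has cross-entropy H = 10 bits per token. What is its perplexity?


Perplexity formula: PP = 2^H
H = 10
PP = 2^10
PP = 2^10 = 1024

1024


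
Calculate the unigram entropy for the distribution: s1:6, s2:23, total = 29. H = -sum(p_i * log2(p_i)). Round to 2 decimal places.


Computing entropy H = -sum(p_i * log2(p_i)):
  s1: p = 6/29 = 0.2069, -p*log2(p) = 0.4703
  s2: p = 23/29 = 0.7931, -p*log2(p) = 0.2652
H = sum of terms = 0.7355
Rounded to 2 decimals: 0.74

0.74


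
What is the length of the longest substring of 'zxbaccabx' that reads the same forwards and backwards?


Scanning 'zxbaccabx' for palindromic substrings.
Substring at positions 1-8: 'xbaccabx'.
Check: reverse('xbaccabx') = 'xbaccabx' -> palindrome confirmed.
Neighbouring characters ('z' / '-') break symmetry, so it cannot extend further.
No longer palindromic substring exists; longest length = 8

8


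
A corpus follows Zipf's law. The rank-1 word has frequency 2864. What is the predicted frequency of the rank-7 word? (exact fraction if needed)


Zipf's law: freq(rank) = f1 / rank
f1 = 2864, rank = 7
freq = 2864 / 7
GCD(2864, 7) = 1
Simplified: 2864/7

2864/7


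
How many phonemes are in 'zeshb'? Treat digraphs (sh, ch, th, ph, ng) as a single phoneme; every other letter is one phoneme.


Parsing 'zeshb' greedily, digraphs first:
  'z' -> consonant phoneme (phonemes so far: 1)
  'e' -> vowel phoneme (phonemes so far: 2)
  'sh' -> digraph (1 consonant phoneme) (phonemes so far: 3)
  'b' -> consonant phoneme (phonemes so far: 4)
Total phonemes: 4

4


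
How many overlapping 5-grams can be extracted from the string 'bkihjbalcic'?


String 'bkihjbalcic' has length L = 11.
Number of overlapping n-grams = L - n + 1
Substituting: 11 - 5 + 1 = 7

7


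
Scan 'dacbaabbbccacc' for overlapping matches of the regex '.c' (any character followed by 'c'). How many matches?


Pattern: .c means any character followed by 'c'.
Scanning 'dacbaabbbccacc' position-by-position:
  Pos 0: window 'da' -> no
  Pos 1: window 'ac' -> MATCH
  Pos 2: window 'cb' -> no
  Pos 3: window 'ba' -> no
  Pos 4: window 'aa' -> no
  Pos 5: window 'ab' -> no
  Pos 6: window 'bb' -> no
  Pos 7: window 'bb' -> no
  Pos 8: window 'bc' -> MATCH
  Pos 9: window 'cc' -> MATCH
  Pos 10: window 'ca' -> no
  Pos 11: window 'ac' -> MATCH
  Pos 12: window 'cc' -> MATCH
  Pos 13: window 'c' -> no
Total matches: 5

5


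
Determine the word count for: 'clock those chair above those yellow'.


Counting words by splitting on spaces:
  Word 1: 'clock'
  Word 2: 'those'
  Word 3: 'chair'
  Word 4: 'above'
  Word 5: 'those'
  Word 6: 'yellow'
Total words: 6

6


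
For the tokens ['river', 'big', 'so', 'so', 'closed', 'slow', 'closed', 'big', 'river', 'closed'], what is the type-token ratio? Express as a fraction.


Tokens: 10
Unique types: ('big', 'closed', 'river', 'slow', 'so') = 5
TTR = 5/10
Simplify: divide both by 5 -> 1/2
TTR = 1/2

1/2


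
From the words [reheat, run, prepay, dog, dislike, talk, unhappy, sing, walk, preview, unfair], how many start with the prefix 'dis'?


Checking each word for prefix 'dis':
  'reheat' -> no (count: 0)
  'run' -> no (count: 0)
  'prepay' -> no (count: 0)
  'dog' -> no (count: 0)
  'dislike' -> YES, starts with 'dis' (count: 1)
  'talk' -> no (count: 1)
  'unhappy' -> no (count: 1)
  'sing' -> no (count: 1)
  'walk' -> no (count: 1)
  'preview' -> no (count: 1)
  'unfair' -> no (count: 1)
Total with prefix 'dis': 1

1


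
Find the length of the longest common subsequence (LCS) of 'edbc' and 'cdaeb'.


DP table for LCS of 'edbc' and 'cdaeb':
       c  d  a  e  b
    0  0  0  0  0  0
  e 0  0  0  0  1  1
  d 0  0  1  1  1  1
  b 0  0  1  1  1  2
  c 0  1  1  1  1  2
LCS: 'eb'
LCS length = 2

2


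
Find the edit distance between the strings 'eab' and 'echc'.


Building DP table for s1='eab' (len 3) and s2='echc' (len 4):
       e  c  h  c
    0  1  2  3  4
  e 1  0  1  2  3
  a 2  1  1  2  3
  b 3  2  2  2  3
Edit distance = dp[3][4] = 3

3


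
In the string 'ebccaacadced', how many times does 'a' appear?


Scanning 'ebccaacadced' for 'a':
  Position 4: 'a' -> MATCH (count: 1)
  Position 5: 'a' -> MATCH (count: 2)
  Position 7: 'a' -> MATCH (count: 3)
Total occurrences of 'a': 3

3


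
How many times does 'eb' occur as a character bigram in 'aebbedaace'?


Scanning 'aebbedaace' for bigram 'eb':
  Position 0: 'ae' -> no
  Position 1: 'eb' -> MATCH
  Position 2: 'bb' -> no
  Position 3: 'be' -> no
  Position 4: 'ed' -> no
  Position 5: 'da' -> no
  Position 6: 'aa' -> no
  Position 7: 'ac' -> no
  Position 8: 'ce' -> no
Total matches: 1

1


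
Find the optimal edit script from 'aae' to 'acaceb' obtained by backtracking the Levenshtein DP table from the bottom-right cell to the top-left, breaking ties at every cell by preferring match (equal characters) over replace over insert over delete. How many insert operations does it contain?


Edit distance = 3. Backtracking from cell (3, 6) with preference match > replace > insert > delete,
then listing the resulting alignment 'aae' -> 'acaceb' left to right:
  Step 1: keep 'a'
  Step 2: insert 'c' [insertion #1]
  Step 3: keep 'a'
  Step 4: insert 'c' [insertion #2]
  Step 5: keep 'e'
  Step 6: insert 'b' [insertion #3]
Total insertions: 3

3


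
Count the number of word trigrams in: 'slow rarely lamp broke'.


Word trigrams from [4] words:
  Trigram 1: (slow rarely lamp)
  Trigram 2: (rarely lamp broke)
Total word trigrams: 4 - 2 = 2

2


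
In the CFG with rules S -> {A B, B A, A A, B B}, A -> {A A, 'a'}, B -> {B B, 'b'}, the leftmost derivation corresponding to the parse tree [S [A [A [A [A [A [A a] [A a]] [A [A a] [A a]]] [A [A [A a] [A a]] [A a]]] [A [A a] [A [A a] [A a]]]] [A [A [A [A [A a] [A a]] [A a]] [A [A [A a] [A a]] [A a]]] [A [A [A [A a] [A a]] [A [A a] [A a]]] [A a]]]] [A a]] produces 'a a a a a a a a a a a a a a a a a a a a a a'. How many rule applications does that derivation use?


Every bracketed nonterminal node [X ...] in the tree is produced by exactly one rule application.
Reading the tree off as a leftmost derivation:
  Step 1: S  =>  A A   (applied S -> A A)
  Step 2: A A  =>  A A A   (applied A -> A A)
  Step 3: A A A  =>  A A A A   (applied A -> A A)
  Step 4: A A A A  =>  A A A A A   (applied A -> A A)
  Step 5: A A A A A  =>  A A A A A A   (applied A -> A A)
  Step 6: A A A A A A  =>  A A A A A A A   (applied A -> A A)
  Step 7: A A A A A A A  =>  a A A A A A A   (applied A -> a)
  Step 8: a A A A A A A  =>  a a A A A A A   (applied A -> a)
  Step 9: a a A A A A A  =>  a a A A A A A A   (applied A -> A A)
  Step 10: a a A A A A A A  =>  a a a A A A A A   (applied A -> a)
  Step 11: a a a A A A A A  =>  a a a a A A A A   (applied A -> a)
  Step 12: a a a a A A A A  =>  a a a a A A A A A   (applied A -> A A)
  Step 13: a a a a A A A A A  =>  a a a a A A A A A A   (applied A -> A A)
  Step 14: a a a a A A A A A A  =>  a a a a a A A A A A   (applied A -> a)
  Step 15: a a a a a A A A A A  =>  a a a a a a A A A A   (applied A -> a)
  Step 16: a a a a a a A A A A  =>  a a a a a a a A A A   (applied A -> a)
  Step 17: a a a a a a a A A A  =>  a a a a a a a A A A A   (applied A -> A A)
  Step 18: a a a a a a a A A A A  =>  a a a a a a a a A A A   (applied A -> a)
  Step 19: a a a a a a a a A A A  =>  a a a a a a a a A A A A   (applied A -> A A)
  Step 20: a a a a a a a a A A A A  =>  a a a a a a a a a A A A   (applied A -> a)
  Step 21: a a a a a a a a a A A A  =>  a a a a a a a a a a A A   (applied A -> a)
  Step 22: a a a a a a a a a a A A  =>  a a a a a a a a a a A A A   (applied A -> A A)
  Step 23: a a a a a a a a a a A A A  =>  a a a a a a a a a a A A A A   (applied A -> A A)
  Step 24: a a a a a a a a a a A A A A  =>  a a a a a a a a a a A A A A A   (applied A -> A A)
  Step 25: a a a a a a a a a a A A A A A  =>  a a a a a a a a a a A A A A A A   (applied A -> A A)
  Step 26: a a a a a a a a a a A A A A A A  =>  a a a a a a a a a a a A A A A A   (applied A -> a)
  Step 27: a a a a a a a a a a a A A A A A  =>  a a a a a a a a a a a a A A A A   (applied A -> a)
  Step 28: a a a a a a a a a a a a A A A A  =>  a a a a a a a a a a a a a A A A   (applied A -> a)
  Step 29: a a a a a a a a a a a a a A A A  =>  a a a a a a a a a a a a a A A A A   (applied A -> A A)
  Step 30: a a a a a a a a a a a a a A A A A  =>  a a a a a a a a a a a a a A A A A A   (applied A -> A A)
  Step 31: a a a a a a a a a a a a a A A A A A  =>  a a a a a a a a a a a a a a A A A A   (applied A -> a)
  Step 32: a a a a a a a a a a a a a a A A A A  =>  a a a a a a a a a a a a a a a A A A   (applied A -> a)
  Step 33: a a a a a a a a a a a a a a a A A A  =>  a a a a a a a a a a a a a a a a A A   (applied A -> a)
  Step 34: a a a a a a a a a a a a a a a a A A  =>  a a a a a a a a a a a a a a a a A A A   (applied A -> A A)
  Step 35: a a a a a a a a a a a a a a a a A A A  =>  a a a a a a a a a a a a a a a a A A A A   (applied A -> A A)
  Step 36: a a a a a a a a a a a a a a a a A A A A  =>  a a a a a a a a a a a a a a a a A A A A A   (applied A -> A A)
  Step 37: a a a a a a a a a a a a a a a a A A A A A  =>  a a a a a a a a a a a a a a a a a A A A A   (applied A -> a)
  Step 38: a a a a a a a a a a a a a a a a a A A A A  =>  a a a a a a a a a a a a a a a a a a A A A   (applied A -> a)
  Step 39: a a a a a a a a a a a a a a a a a a A A A  =>  a a a a a a a a a a a a a a a a a a A A A A   (applied A -> A A)
  Step 40: a a a a a a a a a a a a a a a a a a A A A A  =>  a a a a a a a a a a a a a a a a a a a A A A   (applied A -> a)
  Step 41: a a a a a a a a a a a a a a a a a a a A A A  =>  a a a a a a a a a a a a a a a a a a a a A A   (applied A -> a)
  Step 42: a a a a a a a a a a a a a a a a a a a a A A  =>  a a a a a a a a a a a a a a a a a a a a a A   (applied A -> a)
  Step 43: a a a a a a a a a a a a a a a a a a a a a A  =>  a a a a a a a a a a a a a a a a a a a a a a   (applied A -> a)
Final yield: a a a a a a a a a a a a a a a a a a a a a a
Total rewrite steps: 43

43


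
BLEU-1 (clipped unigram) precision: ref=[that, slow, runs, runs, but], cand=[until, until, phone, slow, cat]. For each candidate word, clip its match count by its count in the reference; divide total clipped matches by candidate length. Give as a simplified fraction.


Reference word counts: {'but': 1, 'runs': 2, 'slow': 1, 'that': 1}
Checking each candidate word (with clipping):
  'until' -> not in reference -> no match (matches: 0)
  'until' -> not in reference -> no match (matches: 0)
  'phone' -> not in reference -> no match (matches: 0)
  'slow' -> in reference (ref count 1, used 1/1) -> match (matches: 1)
  'cat' -> not in reference -> no match (matches: 1)
Clipped matches: 1, Candidate length: 5
Precision = 1/5

1/5


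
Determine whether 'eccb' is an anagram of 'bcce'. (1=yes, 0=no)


Sort characters of 'eccb': 'bcce'
Sort characters of 'bcce': 'bcce'
Sorted forms match -> they ARE anagrams
Result: 1

1


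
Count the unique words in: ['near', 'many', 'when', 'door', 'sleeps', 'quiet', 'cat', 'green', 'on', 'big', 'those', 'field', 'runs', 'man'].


Listing all tokens and tracking unique types:
  Token 1: 'near' -> NEW (unique so far: 1)
  Token 2: 'many' -> NEW (unique so far: 2)
  Token 3: 'when' -> NEW (unique so far: 3)
  Token 4: 'door' -> NEW (unique so far: 4)
  Token 5: 'sleeps' -> NEW (unique so far: 5)
  Token 6: 'quiet' -> NEW (unique so far: 6)
  Token 7: 'cat' -> NEW (unique so far: 7)
  Token 8: 'green' -> NEW (unique so far: 8)
  Token 9: 'on' -> NEW (unique so far: 9)
  Token 10: 'big' -> NEW (unique so far: 10)
  Token 11: 'those' -> NEW (unique so far: 11)
  Token 12: 'field' -> NEW (unique so far: 12)
  Token 13: 'runs' -> NEW (unique so far: 13)
  Token 14: 'man' -> NEW (unique so far: 14)
Unique types: ('big', 'cat', 'door', 'field', 'green', 'man', 'many', 'near', 'on', 'quiet', 'runs', 'sleeps', 'those', 'when')
Vocabulary size: 14

14


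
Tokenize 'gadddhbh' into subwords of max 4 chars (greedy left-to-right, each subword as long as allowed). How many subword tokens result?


'gadddhbh' has 8 characters.
Chunking with max size 4:
  Chunk 1: 'gadd' (positions 0-3)
  Chunk 2: 'dhbh' (positions 4-7)
Total chunks: ceil(8 / 4) = 2

2


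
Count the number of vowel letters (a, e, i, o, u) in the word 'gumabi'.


Scanning each character of 'gumabi':
  Position 1: 'g' -> consonant (running count: 0)
  Position 2: 'u' -> vowel (running count: 1)
  Position 3: 'm' -> consonant (running count: 1)
  Position 4: 'a' -> vowel (running count: 2)
  Position 5: 'b' -> consonant (running count: 2)
  Position 6: 'i' -> vowel (running count: 3)
Total vowels: 3

3


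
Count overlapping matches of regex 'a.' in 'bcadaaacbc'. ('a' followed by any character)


Pattern: a. means 'a' followed by any character.
Scanning 'bcadaaacbc' position-by-position:
  Pos 0: window 'bc' -> no
  Pos 1: window 'ca' -> no
  Pos 2: window 'ad' -> MATCH
  Pos 3: window 'da' -> no
  Pos 4: window 'aa' -> MATCH
  Pos 5: window 'aa' -> MATCH
  Pos 6: window 'ac' -> MATCH
  Pos 7: window 'cb' -> no
  Pos 8: window 'bc' -> no
  Pos 9: window 'c' -> no
Total matches: 4

4


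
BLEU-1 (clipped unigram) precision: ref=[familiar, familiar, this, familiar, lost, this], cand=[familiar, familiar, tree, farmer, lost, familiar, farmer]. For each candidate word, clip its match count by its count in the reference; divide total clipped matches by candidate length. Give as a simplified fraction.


Reference word counts: {'familiar': 3, 'lost': 1, 'this': 2}
Checking each candidate word (with clipping):
  'familiar' -> in reference (ref count 3, used 1/3) -> match (matches: 1)
  'familiar' -> in reference (ref count 3, used 2/3) -> match (matches: 2)
  'tree' -> not in reference -> no match (matches: 2)
  'farmer' -> not in reference -> no match (matches: 2)
  'lost' -> in reference (ref count 1, used 1/1) -> match (matches: 3)
  'familiar' -> in reference (ref count 3, used 3/3) -> match (matches: 4)
  'farmer' -> not in reference -> no match (matches: 4)
Clipped matches: 4, Candidate length: 7
Precision = 4/7

4/7


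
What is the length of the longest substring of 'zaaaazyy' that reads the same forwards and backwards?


Scanning 'zaaaazyy' for palindromic substrings.
Substring at positions 0-5: 'zaaaaz'.
Check: reverse('zaaaaz') = 'zaaaaz' -> palindrome confirmed.
Neighbouring characters ('-' / 'y') break symmetry, so it cannot extend further.
No longer palindromic substring exists; longest length = 6

6


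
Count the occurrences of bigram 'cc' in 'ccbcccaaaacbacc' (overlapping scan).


Scanning 'ccbcccaaaacbacc' for bigram 'cc':
  Position 0: 'cc' -> MATCH
  Position 1: 'cb' -> no
  Position 2: 'bc' -> no
  Position 3: 'cc' -> MATCH
  Position 4: 'cc' -> MATCH
  Position 5: 'ca' -> no
  Position 6: 'aa' -> no
  Position 7: 'aa' -> no
  Position 8: 'aa' -> no
  Position 9: 'ac' -> no
  Position 10: 'cb' -> no
  Position 11: 'ba' -> no
  Position 12: 'ac' -> no
  Position 13: 'cc' -> MATCH
Total matches: 4

4


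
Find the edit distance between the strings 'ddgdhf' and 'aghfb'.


Building DP table for s1='ddgdhf' (len 6) and s2='aghfb' (len 5):
       a  g  h  f  b
    0  1  2  3  4  5
  d 1  1  2  3  4  5
  d 2  2  2  3  4  5
  g 3  3  2  3  4  5
  d 4  4  3  3  4  5
  h 5  5  4  3  4  5
  f 6  6  5  4  3  4
Edit distance = dp[6][5] = 4

4


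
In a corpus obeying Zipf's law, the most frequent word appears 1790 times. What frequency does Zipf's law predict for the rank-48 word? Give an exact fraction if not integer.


Zipf's law: freq(rank) = f1 / rank
f1 = 1790, rank = 48
freq = 1790 / 48
GCD(1790, 48) = 2
Simplified: 895/24

895/24


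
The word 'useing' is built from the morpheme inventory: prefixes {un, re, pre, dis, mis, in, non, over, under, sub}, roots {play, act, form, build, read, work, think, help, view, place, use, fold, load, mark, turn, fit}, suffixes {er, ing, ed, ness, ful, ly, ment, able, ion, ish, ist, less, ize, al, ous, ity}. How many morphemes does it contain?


Segmenting 'useing' against the inventory:
  'use' -> root (morpheme 1)
  'ing' -> suffix (morpheme 2)
Total morphemes: 2

2


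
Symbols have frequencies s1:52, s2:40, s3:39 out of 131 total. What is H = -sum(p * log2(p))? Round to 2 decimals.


Computing entropy H = -sum(p_i * log2(p_i)):
  s1: p = 52/131 = 0.3969, -p*log2(p) = 0.5291
  s2: p = 40/131 = 0.3053, -p*log2(p) = 0.5226
  s3: p = 39/131 = 0.2977, -p*log2(p) = 0.5204
H = sum of terms = 1.5721
Rounded to 2 decimals: 1.57

1.57


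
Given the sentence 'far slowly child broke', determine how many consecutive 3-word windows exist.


Word trigrams from [4] words:
  Trigram 1: (far slowly child)
  Trigram 2: (slowly child broke)
Total word trigrams: 4 - 2 = 2

2


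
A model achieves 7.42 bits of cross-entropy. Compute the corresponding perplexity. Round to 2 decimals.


Perplexity formula: PP = 2^H
H = 7.42
PP = 2^7.42
Decompose: 2^7.42 = 2^7 * 2^0.42
2^7 = 128, 2^0.42 ~ 1.3379276
PP ~ 128 * 1.3379276 = 171.2547328
Rounded to 2 decimals: 171.25

171.25


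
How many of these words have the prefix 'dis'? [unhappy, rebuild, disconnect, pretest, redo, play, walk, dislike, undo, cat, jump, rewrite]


Checking each word for prefix 'dis':
  'unhappy' -> no (count: 0)
  'rebuild' -> no (count: 0)
  'disconnect' -> YES, starts with 'dis' (count: 1)
  'pretest' -> no (count: 1)
  'redo' -> no (count: 1)
  'play' -> no (count: 1)
  'walk' -> no (count: 1)
  'dislike' -> YES, starts with 'dis' (count: 2)
  'undo' -> no (count: 2)
  'cat' -> no (count: 2)
  'jump' -> no (count: 2)
  'rewrite' -> no (count: 2)
Total with prefix 'dis': 2

2


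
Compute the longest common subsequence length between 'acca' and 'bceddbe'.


DP table for LCS of 'acca' and 'bceddbe':
       b  c  e  d  d  b  e
    0  0  0  0  0  0  0  0
  a 0  0  0  0  0  0  0  0
  c 0  0  1  1  1  1  1  1
  c 0  0  1  1  1  1  1  1
  a 0  0  1  1  1  1  1  1
LCS: 'c'
LCS length = 1

1


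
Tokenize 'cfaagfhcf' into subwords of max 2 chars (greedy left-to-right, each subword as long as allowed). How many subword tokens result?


'cfaagfhcf' has 9 characters.
Chunking with max size 2:
  Chunk 1: 'cf' (positions 0-1)
  Chunk 2: 'aa' (positions 2-3)
  Chunk 3: 'gf' (positions 4-5)
  Chunk 4: 'hc' (positions 6-7)
  Chunk 5: 'f' (positions 8-8)
Total chunks: ceil(9 / 2) = 5

5


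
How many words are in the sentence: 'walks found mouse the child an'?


Counting words by splitting on spaces:
  Word 1: 'walks'
  Word 2: 'found'
  Word 3: 'mouse'
  Word 4: 'the'
  Word 5: 'child'
  Word 6: 'an'
Total words: 6

6


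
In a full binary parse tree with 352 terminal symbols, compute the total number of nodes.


Leaf nodes (terminals): 352
Internal nodes = n - 1 = 352 - 1 = 351
Total = leaves + internal = 352 + 351 = 703

703


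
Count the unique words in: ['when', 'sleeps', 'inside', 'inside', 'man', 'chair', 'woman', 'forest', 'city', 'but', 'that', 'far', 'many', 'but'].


Listing all tokens and tracking unique types:
  Token 1: 'when' -> NEW (unique so far: 1)
  Token 2: 'sleeps' -> NEW (unique so far: 2)
  Token 3: 'inside' -> NEW (unique so far: 3)
  Token 4: 'inside' -> duplicate (unique so far: 3)
  Token 5: 'man' -> NEW (unique so far: 4)
  Token 6: 'chair' -> NEW (unique so far: 5)
  Token 7: 'woman' -> NEW (unique so far: 6)
  Token 8: 'forest' -> NEW (unique so far: 7)
  Token 9: 'city' -> NEW (unique so far: 8)
  Token 10: 'but' -> NEW (unique so far: 9)
  Token 11: 'that' -> NEW (unique so far: 10)
  Token 12: 'far' -> NEW (unique so far: 11)
  Token 13: 'many' -> NEW (unique so far: 12)
  Token 14: 'but' -> duplicate (unique so far: 12)
Unique types: ('but', 'chair', 'city', 'far', 'forest', 'inside', 'man', 'many', 'sleeps', 'that', 'when', 'woman')
Vocabulary size: 12

12


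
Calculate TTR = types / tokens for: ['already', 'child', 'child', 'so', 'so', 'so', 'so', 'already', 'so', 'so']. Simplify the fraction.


Tokens: 10
Unique types: ('already', 'child', 'so') = 3
TTR = 3/10
Already in lowest terms.

3/10


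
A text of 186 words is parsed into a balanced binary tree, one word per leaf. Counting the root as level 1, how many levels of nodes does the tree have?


In a balanced binary tree with n leaves the deepest leaf is ceil(log2(n)) edges below the root,
so counting node levels inclusive of root and leaves gives ceil(log2(n)) + 1 levels.
log2(186) = 7.5392
ceil(7.5392) = 8
levels = 8 + 1 = 9

9


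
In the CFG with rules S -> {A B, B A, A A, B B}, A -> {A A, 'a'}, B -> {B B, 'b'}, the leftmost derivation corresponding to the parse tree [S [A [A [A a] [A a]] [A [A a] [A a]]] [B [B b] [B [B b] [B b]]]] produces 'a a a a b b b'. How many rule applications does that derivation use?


Every bracketed nonterminal node [X ...] in the tree is produced by exactly one rule application.
Reading the tree off as a leftmost derivation:
  Step 1: S  =>  A B   (applied S -> A B)
  Step 2: A B  =>  A A B   (applied A -> A A)
  Step 3: A A B  =>  A A A B   (applied A -> A A)
  Step 4: A A A B  =>  a A A B   (applied A -> a)
  Step 5: a A A B  =>  a a A B   (applied A -> a)
  Step 6: a a A B  =>  a a A A B   (applied A -> A A)
  Step 7: a a A A B  =>  a a a A B   (applied A -> a)
  Step 8: a a a A B  =>  a a a a B   (applied A -> a)
  Step 9: a a a a B  =>  a a a a B B   (applied B -> B B)
  Step 10: a a a a B B  =>  a a a a b B   (applied B -> b)
  Step 11: a a a a b B  =>  a a a a b B B   (applied B -> B B)
  Step 12: a a a a b B B  =>  a a a a b b B   (applied B -> b)
  Step 13: a a a a b b B  =>  a a a a b b b   (applied B -> b)
Final yield: a a a a b b b
Total rewrite steps: 13

13


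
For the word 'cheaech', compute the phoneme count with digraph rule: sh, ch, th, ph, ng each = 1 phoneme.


Parsing 'cheaech' greedily, digraphs first:
  'ch' -> digraph (1 consonant phoneme) (phonemes so far: 1)
  'e' -> vowel phoneme (phonemes so far: 2)
  'a' -> vowel phoneme (phonemes so far: 3)
  'e' -> vowel phoneme (phonemes so far: 4)
  'ch' -> digraph (1 consonant phoneme) (phonemes so far: 5)
Total phonemes: 5

5


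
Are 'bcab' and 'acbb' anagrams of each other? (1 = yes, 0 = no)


Sort characters of 'bcab': 'abbc'
Sort characters of 'acbb': 'abbc'
Sorted forms match -> they ARE anagrams
Result: 1

1


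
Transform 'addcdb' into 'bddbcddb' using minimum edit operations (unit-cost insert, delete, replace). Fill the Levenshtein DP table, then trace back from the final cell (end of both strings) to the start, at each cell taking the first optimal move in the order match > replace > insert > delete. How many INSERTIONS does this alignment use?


Edit distance = 3. Backtracking from cell (6, 8) with preference match > replace > insert > delete,
then listing the resulting alignment 'addcdb' -> 'bddbcddb' left to right:
  Step 1: replace a->b
  Step 2: keep 'd'
  Step 3: keep 'd'
  Step 4: insert 'b' [insertion #1]
  Step 5: keep 'c'
  Step 6: insert 'd' [insertion #2]
  Step 7: keep 'd'
  Step 8: keep 'b'
Total insertions: 2

2


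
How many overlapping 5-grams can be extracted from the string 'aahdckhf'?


String 'aahdckhf' has length L = 8.
Number of overlapping n-grams = L - n + 1
Substituting: 8 - 5 + 1 = 4

4


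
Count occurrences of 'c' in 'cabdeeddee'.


Scanning 'cabdeeddee' for 'c':
  Position 0: 'c' -> MATCH (count: 1)
Total occurrences of 'c': 1

1


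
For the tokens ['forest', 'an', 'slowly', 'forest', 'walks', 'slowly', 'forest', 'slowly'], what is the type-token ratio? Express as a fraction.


Tokens: 8
Unique types: ('an', 'forest', 'slowly', 'walks') = 4
TTR = 4/8
Simplify: divide both by 4 -> 1/2
TTR = 1/2

1/2


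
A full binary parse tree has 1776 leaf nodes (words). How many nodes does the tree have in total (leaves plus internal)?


Leaf nodes (terminals): 1776
Internal nodes = n - 1 = 1776 - 1 = 1775
Total = leaves + internal = 1776 + 1775 = 3551

3551


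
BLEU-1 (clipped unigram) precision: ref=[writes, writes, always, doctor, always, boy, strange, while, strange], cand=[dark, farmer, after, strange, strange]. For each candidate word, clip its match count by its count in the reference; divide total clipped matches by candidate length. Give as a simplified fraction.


Reference word counts: {'always': 2, 'boy': 1, 'doctor': 1, 'strange': 2, 'while': 1, 'writes': 2}
Checking each candidate word (with clipping):
  'dark' -> not in reference -> no match (matches: 0)
  'farmer' -> not in reference -> no match (matches: 0)
  'after' -> not in reference -> no match (matches: 0)
  'strange' -> in reference (ref count 2, used 1/2) -> match (matches: 1)
  'strange' -> in reference (ref count 2, used 2/2) -> match (matches: 2)
Clipped matches: 2, Candidate length: 5
Precision = 2/5

2/5


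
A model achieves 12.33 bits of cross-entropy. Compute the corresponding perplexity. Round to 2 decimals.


Perplexity formula: PP = 2^H
H = 12.33
PP = 2^12.33
Decompose: 2^12.33 = 2^12 * 2^0.33
2^12 = 4096, 2^0.33 ~ 1.2570134
PP ~ 4096 * 1.2570134 = 5148.7268864
Rounded to 2 decimals: 5148.73

5148.73


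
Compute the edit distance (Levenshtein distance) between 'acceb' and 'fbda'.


Building DP table for s1='acceb' (len 5) and s2='fbda' (len 4):
       f  b  d  a
    0  1  2  3  4
  a 1  1  2  3  3
  c 2  2  2  3  4
  c 3  3  3  3  4
  e 4  4  4  4  4
  b 5  5  4  5  5
Edit distance = dp[5][4] = 5

5


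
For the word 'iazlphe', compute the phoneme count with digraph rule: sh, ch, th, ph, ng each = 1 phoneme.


Parsing 'iazlphe' greedily, digraphs first:
  'i' -> vowel phoneme (phonemes so far: 1)
  'a' -> vowel phoneme (phonemes so far: 2)
  'z' -> consonant phoneme (phonemes so far: 3)
  'l' -> consonant phoneme (phonemes so far: 4)
  'ph' -> digraph (1 consonant phoneme) (phonemes so far: 5)
  'e' -> vowel phoneme (phonemes so far: 6)
Total phonemes: 6

6


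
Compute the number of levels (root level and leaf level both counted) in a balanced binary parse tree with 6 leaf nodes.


In a balanced binary tree with n leaves the deepest leaf is ceil(log2(n)) edges below the root,
so counting node levels inclusive of root and leaves gives ceil(log2(n)) + 1 levels.
log2(6) = 2.5850
ceil(2.5850) = 3
levels = 3 + 1 = 4

4


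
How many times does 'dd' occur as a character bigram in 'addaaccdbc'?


Scanning 'addaaccdbc' for bigram 'dd':
  Position 0: 'ad' -> no
  Position 1: 'dd' -> MATCH
  Position 2: 'da' -> no
  Position 3: 'aa' -> no
  Position 4: 'ac' -> no
  Position 5: 'cc' -> no
  Position 6: 'cd' -> no
  Position 7: 'db' -> no
  Position 8: 'bc' -> no
Total matches: 1

1


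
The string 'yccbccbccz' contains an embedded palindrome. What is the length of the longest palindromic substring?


Scanning 'yccbccbccz' for palindromic substrings.
Substring at positions 1-8: 'ccbccbcc'.
Check: reverse('ccbccbcc') = 'ccbccbcc' -> palindrome confirmed.
Neighbouring characters ('y' / 'z') break symmetry, so it cannot extend further.
No longer palindromic substring exists; longest length = 8

8


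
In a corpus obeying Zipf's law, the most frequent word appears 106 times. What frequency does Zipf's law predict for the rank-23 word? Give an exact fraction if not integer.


Zipf's law: freq(rank) = f1 / rank
f1 = 106, rank = 23
freq = 106 / 23
GCD(106, 23) = 1
Simplified: 106/23

106/23


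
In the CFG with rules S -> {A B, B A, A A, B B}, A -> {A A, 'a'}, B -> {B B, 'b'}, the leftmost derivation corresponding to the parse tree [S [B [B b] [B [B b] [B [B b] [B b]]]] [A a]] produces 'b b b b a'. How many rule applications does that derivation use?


Every bracketed nonterminal node [X ...] in the tree is produced by exactly one rule application.
Reading the tree off as a leftmost derivation:
  Step 1: S  =>  B A   (applied S -> B A)
  Step 2: B A  =>  B B A   (applied B -> B B)
  Step 3: B B A  =>  b B A   (applied B -> b)
  Step 4: b B A  =>  b B B A   (applied B -> B B)
  Step 5: b B B A  =>  b b B A   (applied B -> b)
  Step 6: b b B A  =>  b b B B A   (applied B -> B B)
  Step 7: b b B B A  =>  b b b B A   (applied B -> b)
  Step 8: b b b B A  =>  b b b b A   (applied B -> b)
  Step 9: b b b b A  =>  b b b b a   (applied A -> a)
Final yield: b b b b a
Total rewrite steps: 9

9


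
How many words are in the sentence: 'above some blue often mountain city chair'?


Counting words by splitting on spaces:
  Word 1: 'above'
  Word 2: 'some'
  Word 3: 'blue'
  Word 4: 'often'
  Word 5: 'mountain'
  Word 6: 'city'
  Word 7: 'chair'
Total words: 7

7


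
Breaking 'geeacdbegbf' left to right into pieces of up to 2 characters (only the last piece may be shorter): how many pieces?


'geeacdbegbf' has 11 characters.
Chunking with max size 2:
  Chunk 1: 'ge' (positions 0-1)
  Chunk 2: 'ea' (positions 2-3)
  Chunk 3: 'cd' (positions 4-5)
  Chunk 4: 'be' (positions 6-7)
  Chunk 5: 'gb' (positions 8-9)
  Chunk 6: 'f' (positions 10-10)
Total chunks: ceil(11 / 2) = 6

6


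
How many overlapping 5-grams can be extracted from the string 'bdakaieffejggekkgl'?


String 'bdakaieffejggekkgl' has length L = 18.
Number of overlapping n-grams = L - n + 1
Substituting: 18 - 5 + 1 = 14

14


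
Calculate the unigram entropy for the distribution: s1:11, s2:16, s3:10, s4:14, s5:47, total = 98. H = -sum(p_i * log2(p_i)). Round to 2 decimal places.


Computing entropy H = -sum(p_i * log2(p_i)):
  s1: p = 11/98 = 0.1122, -p*log2(p) = 0.3542
  s2: p = 16/98 = 0.1633, -p*log2(p) = 0.4269
  s3: p = 10/98 = 0.1020, -p*log2(p) = 0.3360
  s4: p = 14/98 = 0.1429, -p*log2(p) = 0.4011
  s5: p = 47/98 = 0.4796, -p*log2(p) = 0.5084
H = sum of terms = 2.0266
Rounded to 2 decimals: 2.03

2.03


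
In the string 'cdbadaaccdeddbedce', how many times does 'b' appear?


Scanning 'cdbadaaccdeddbedce' for 'b':
  Position 2: 'b' -> MATCH (count: 1)
  Position 13: 'b' -> MATCH (count: 2)
Total occurrences of 'b': 2

2


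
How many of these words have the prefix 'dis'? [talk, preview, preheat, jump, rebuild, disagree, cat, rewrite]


Checking each word for prefix 'dis':
  'talk' -> no (count: 0)
  'preview' -> no (count: 0)
  'preheat' -> no (count: 0)
  'jump' -> no (count: 0)
  'rebuild' -> no (count: 0)
  'disagree' -> YES, starts with 'dis' (count: 1)
  'cat' -> no (count: 1)
  'rewrite' -> no (count: 1)
Total with prefix 'dis': 1

1


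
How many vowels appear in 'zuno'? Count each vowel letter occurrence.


Scanning each character of 'zuno':
  Position 1: 'z' -> consonant (running count: 0)
  Position 2: 'u' -> vowel (running count: 1)
  Position 3: 'n' -> consonant (running count: 1)
  Position 4: 'o' -> vowel (running count: 2)
Total vowels: 2

2


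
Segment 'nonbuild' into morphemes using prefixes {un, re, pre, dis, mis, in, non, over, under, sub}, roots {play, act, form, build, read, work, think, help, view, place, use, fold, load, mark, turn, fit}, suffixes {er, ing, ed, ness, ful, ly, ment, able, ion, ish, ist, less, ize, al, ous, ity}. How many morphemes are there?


Segmenting 'nonbuild' against the inventory:
  'non' -> prefix (morpheme 1)
  'build' -> root (morpheme 2)
Total morphemes: 2

2


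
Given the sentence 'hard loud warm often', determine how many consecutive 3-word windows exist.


Word trigrams from [4] words:
  Trigram 1: (hard loud warm)
  Trigram 2: (loud warm often)
Total word trigrams: 4 - 2 = 2

2


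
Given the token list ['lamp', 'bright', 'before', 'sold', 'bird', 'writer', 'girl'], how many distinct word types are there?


Listing all tokens and tracking unique types:
  Token 1: 'lamp' -> NEW (unique so far: 1)
  Token 2: 'bright' -> NEW (unique so far: 2)
  Token 3: 'before' -> NEW (unique so far: 3)
  Token 4: 'sold' -> NEW (unique so far: 4)
  Token 5: 'bird' -> NEW (unique so far: 5)
  Token 6: 'writer' -> NEW (unique so far: 6)
  Token 7: 'girl' -> NEW (unique so far: 7)
Unique types: ('before', 'bird', 'bright', 'girl', 'lamp', 'sold', 'writer')
Vocabulary size: 7

7


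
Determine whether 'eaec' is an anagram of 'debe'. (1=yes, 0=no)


Sort characters of 'eaec': 'acee'
Sort characters of 'debe': 'bdee'
Sorted forms differ -> they are NOT anagrams
Result: 0

0


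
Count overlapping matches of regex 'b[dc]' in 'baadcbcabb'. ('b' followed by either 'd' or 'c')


Pattern: b[dc] means 'b' followed by either 'd' or 'c'.
Scanning 'baadcbcabb' position-by-position:
  Pos 0: window 'ba' -> no
  Pos 1: window 'aa' -> no
  Pos 2: window 'ad' -> no
  Pos 3: window 'dc' -> no
  Pos 4: window 'cb' -> no
  Pos 5: window 'bc' -> MATCH
  Pos 6: window 'ca' -> no
  Pos 7: window 'ab' -> no
  Pos 8: window 'bb' -> no
  Pos 9: window 'b' -> no
Total matches: 1

1


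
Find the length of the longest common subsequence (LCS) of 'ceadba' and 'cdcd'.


DP table for LCS of 'ceadba' and 'cdcd':
       c  d  c  d
    0  0  0  0  0
  c 0  1  1  1  1
  e 0  1  1  1  1
  a 0  1  1  1  1
  d 0  1  2  2  2
  b 0  1  2  2  2
  a 0  1  2  2  2
LCS: 'cd'
LCS length = 2

2


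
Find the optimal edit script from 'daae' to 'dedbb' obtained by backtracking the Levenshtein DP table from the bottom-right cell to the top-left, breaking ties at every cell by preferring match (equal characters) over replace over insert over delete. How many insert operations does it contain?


Edit distance = 4. Backtracking from cell (4, 5) with preference match > replace > insert > delete,
then listing the resulting alignment 'daae' -> 'dedbb' left to right:
  Step 1: keep 'd'
  Step 2: insert 'e' [insertion #1]
  Step 3: replace a->d
  Step 4: replace a->b
  Step 5: replace e->b
Total insertions: 1

1


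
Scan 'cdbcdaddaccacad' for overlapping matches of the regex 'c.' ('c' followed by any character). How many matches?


Pattern: c. means 'c' followed by any character.
Scanning 'cdbcdaddaccacad' position-by-position:
  Pos 0: window 'cd' -> MATCH
  Pos 1: window 'db' -> no
  Pos 2: window 'bc' -> no
  Pos 3: window 'cd' -> MATCH
  Pos 4: window 'da' -> no
  Pos 5: window 'ad' -> no
  Pos 6: window 'dd' -> no
  Pos 7: window 'da' -> no
  Pos 8: window 'ac' -> no
  Pos 9: window 'cc' -> MATCH
  Pos 10: window 'ca' -> MATCH
  Pos 11: window 'ac' -> no
  Pos 12: window 'ca' -> MATCH
  Pos 13: window 'ad' -> no
  Pos 14: window 'd' -> no
Total matches: 5

5


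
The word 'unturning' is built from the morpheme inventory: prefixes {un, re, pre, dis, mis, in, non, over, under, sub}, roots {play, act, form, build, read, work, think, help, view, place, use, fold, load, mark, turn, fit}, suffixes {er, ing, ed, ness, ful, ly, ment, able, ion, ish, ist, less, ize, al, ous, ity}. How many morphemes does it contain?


Segmenting 'unturning' against the inventory:
  'un' -> prefix (morpheme 1)
  'turn' -> root (morpheme 2)
  'ing' -> suffix (morpheme 3)
Total morphemes: 3

3


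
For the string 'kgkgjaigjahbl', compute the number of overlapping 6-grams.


String 'kgkgjaigjahbl' has length L = 13.
Number of overlapping n-grams = L - n + 1
Substituting: 13 - 6 + 1 = 8

8


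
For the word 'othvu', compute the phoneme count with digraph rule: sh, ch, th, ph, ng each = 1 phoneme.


Parsing 'othvu' greedily, digraphs first:
  'o' -> vowel phoneme (phonemes so far: 1)
  'th' -> digraph (1 consonant phoneme) (phonemes so far: 2)
  'v' -> consonant phoneme (phonemes so far: 3)
  'u' -> vowel phoneme (phonemes so far: 4)
Total phonemes: 4

4


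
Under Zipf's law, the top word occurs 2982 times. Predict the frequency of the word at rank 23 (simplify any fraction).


Zipf's law: freq(rank) = f1 / rank
f1 = 2982, rank = 23
freq = 2982 / 23
GCD(2982, 23) = 1
Simplified: 2982/23

2982/23


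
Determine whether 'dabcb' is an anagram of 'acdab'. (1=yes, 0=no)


Sort characters of 'dabcb': 'abbcd'
Sort characters of 'acdab': 'aabcd'
Sorted forms differ -> they are NOT anagrams
Result: 0

0


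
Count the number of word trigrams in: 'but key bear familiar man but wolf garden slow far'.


Word trigrams from [10] words:
  Trigram 1: (but key bear)
  Trigram 2: (key bear familiar)
  Trigram 3: (bear familiar man)
  Trigram 4: (familiar man but)
  Trigram 5: (man but wolf)
  Trigram 6: (but wolf garden)
  Trigram 7: (wolf garden slow)
  Trigram 8: (garden slow far)
Total word trigrams: 10 - 2 = 8

8


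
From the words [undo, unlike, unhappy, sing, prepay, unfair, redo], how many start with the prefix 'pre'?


Checking each word for prefix 'pre':
  'undo' -> no (count: 0)
  'unlike' -> no (count: 0)
  'unhappy' -> no (count: 0)
  'sing' -> no (count: 0)
  'prepay' -> YES, starts with 'pre' (count: 1)
  'unfair' -> no (count: 1)
  'redo' -> no (count: 1)
Total with prefix 'pre': 1

1


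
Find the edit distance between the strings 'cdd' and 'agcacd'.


Building DP table for s1='cdd' (len 3) and s2='agcacd' (len 6):
       a  g  c  a  c  d
    0  1  2  3  4  5  6
  c 1  1  2  2  3  4  5
  d 2  2  2  3  3  4  4
  d 3  3  3  3  4  4  4
Edit distance = dp[3][6] = 4

4


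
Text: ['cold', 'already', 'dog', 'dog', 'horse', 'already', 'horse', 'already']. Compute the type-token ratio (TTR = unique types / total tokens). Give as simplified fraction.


Tokens: 8
Unique types: ('already', 'cold', 'dog', 'horse') = 4
TTR = 4/8
Simplify: divide both by 4 -> 1/2
TTR = 1/2

1/2


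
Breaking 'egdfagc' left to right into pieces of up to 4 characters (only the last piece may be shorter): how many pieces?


'egdfagc' has 7 characters.
Chunking with max size 4:
  Chunk 1: 'egdf' (positions 0-3)
  Chunk 2: 'agc' (positions 4-6)
Total chunks: ceil(7 / 4) = 2

2


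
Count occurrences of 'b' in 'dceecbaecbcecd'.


Scanning 'dceecbaecbcecd' for 'b':
  Position 5: 'b' -> MATCH (count: 1)
  Position 9: 'b' -> MATCH (count: 2)
Total occurrences of 'b': 2

2


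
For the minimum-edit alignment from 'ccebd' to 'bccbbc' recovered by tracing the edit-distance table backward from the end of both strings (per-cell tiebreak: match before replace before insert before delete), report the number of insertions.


Edit distance = 3. Backtracking from cell (5, 6) with preference match > replace > insert > delete,
then listing the resulting alignment 'ccebd' -> 'bccbbc' left to right:
  Step 1: insert 'b' [insertion #1]
  Step 2: keep 'c'
  Step 3: keep 'c'
  Step 4: replace e->b
  Step 5: keep 'b'
  Step 6: replace d->c
Total insertions: 1

1


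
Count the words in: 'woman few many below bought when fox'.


Counting words by splitting on spaces:
  Word 1: 'woman'
  Word 2: 'few'
  Word 3: 'many'
  Word 4: 'below'
  Word 5: 'bought'
  Word 6: 'when'
  Word 7: 'fox'
Total words: 7

7


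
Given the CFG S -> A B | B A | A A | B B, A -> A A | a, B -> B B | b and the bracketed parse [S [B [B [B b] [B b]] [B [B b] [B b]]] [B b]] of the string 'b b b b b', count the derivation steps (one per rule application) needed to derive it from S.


Every bracketed nonterminal node [X ...] in the tree is produced by exactly one rule application.
Reading the tree off as a leftmost derivation:
  Step 1: S  =>  B B   (applied S -> B B)
  Step 2: B B  =>  B B B   (applied B -> B B)
  Step 3: B B B  =>  B B B B   (applied B -> B B)
  Step 4: B B B B  =>  b B B B   (applied B -> b)
  Step 5: b B B B  =>  b b B B   (applied B -> b)
  Step 6: b b B B  =>  b b B B B   (applied B -> B B)
  Step 7: b b B B B  =>  b b b B B   (applied B -> b)
  Step 8: b b b B B  =>  b b b b B   (applied B -> b)
  Step 9: b b b b B  =>  b b b b b   (applied B -> b)
Final yield: b b b b b
Total rewrite steps: 9

9


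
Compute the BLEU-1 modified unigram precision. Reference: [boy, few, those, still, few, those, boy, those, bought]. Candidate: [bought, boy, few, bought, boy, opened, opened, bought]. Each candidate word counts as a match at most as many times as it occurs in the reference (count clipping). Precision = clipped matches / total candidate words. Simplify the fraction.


Reference word counts: {'bought': 1, 'boy': 2, 'few': 2, 'still': 1, 'those': 3}
Checking each candidate word (with clipping):
  'bought' -> in reference (ref count 1, used 1/1) -> match (matches: 1)
  'boy' -> in reference (ref count 2, used 1/2) -> match (matches: 2)
  'few' -> in reference (ref count 2, used 1/2) -> match (matches: 3)
  'bought' -> ref count 1 already used up (1/1) -> clipped, no match (matches: 3)
  'boy' -> in reference (ref count 2, used 2/2) -> match (matches: 4)
  'opened' -> not in reference -> no match (matches: 4)
  'opened' -> not in reference -> no match (matches: 4)
  'bought' -> ref count 1 already used up (1/1) -> clipped, no match (matches: 4)
Clipped matches: 4, Candidate length: 8
Precision = 4/8 = 1/2

1/2
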